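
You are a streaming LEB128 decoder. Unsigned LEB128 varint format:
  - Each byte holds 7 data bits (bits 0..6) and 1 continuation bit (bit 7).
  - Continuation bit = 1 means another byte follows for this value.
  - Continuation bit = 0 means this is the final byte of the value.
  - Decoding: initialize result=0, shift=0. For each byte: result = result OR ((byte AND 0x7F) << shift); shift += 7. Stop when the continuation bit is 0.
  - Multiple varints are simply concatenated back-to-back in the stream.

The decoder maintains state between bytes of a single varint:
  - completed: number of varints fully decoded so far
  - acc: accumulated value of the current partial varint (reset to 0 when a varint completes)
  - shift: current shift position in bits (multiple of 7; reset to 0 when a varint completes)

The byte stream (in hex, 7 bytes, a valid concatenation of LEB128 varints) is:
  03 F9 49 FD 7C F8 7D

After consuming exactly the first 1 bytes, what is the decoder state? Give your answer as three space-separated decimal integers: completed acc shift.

byte[0]=0x03 cont=0 payload=0x03: varint #1 complete (value=3); reset -> completed=1 acc=0 shift=0

Answer: 1 0 0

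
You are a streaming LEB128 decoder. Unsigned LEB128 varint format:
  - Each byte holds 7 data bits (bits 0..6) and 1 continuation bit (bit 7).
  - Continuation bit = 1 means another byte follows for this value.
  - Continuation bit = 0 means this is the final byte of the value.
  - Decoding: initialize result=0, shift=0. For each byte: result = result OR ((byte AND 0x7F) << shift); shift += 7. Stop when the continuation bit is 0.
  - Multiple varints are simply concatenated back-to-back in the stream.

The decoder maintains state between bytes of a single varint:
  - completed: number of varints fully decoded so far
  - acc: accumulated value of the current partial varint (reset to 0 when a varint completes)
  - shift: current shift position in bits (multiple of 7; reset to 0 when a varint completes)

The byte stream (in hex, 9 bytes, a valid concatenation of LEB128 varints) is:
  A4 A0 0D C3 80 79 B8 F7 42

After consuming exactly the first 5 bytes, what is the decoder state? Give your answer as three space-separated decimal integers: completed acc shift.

Answer: 1 67 14

Derivation:
byte[0]=0xA4 cont=1 payload=0x24: acc |= 36<<0 -> completed=0 acc=36 shift=7
byte[1]=0xA0 cont=1 payload=0x20: acc |= 32<<7 -> completed=0 acc=4132 shift=14
byte[2]=0x0D cont=0 payload=0x0D: varint #1 complete (value=217124); reset -> completed=1 acc=0 shift=0
byte[3]=0xC3 cont=1 payload=0x43: acc |= 67<<0 -> completed=1 acc=67 shift=7
byte[4]=0x80 cont=1 payload=0x00: acc |= 0<<7 -> completed=1 acc=67 shift=14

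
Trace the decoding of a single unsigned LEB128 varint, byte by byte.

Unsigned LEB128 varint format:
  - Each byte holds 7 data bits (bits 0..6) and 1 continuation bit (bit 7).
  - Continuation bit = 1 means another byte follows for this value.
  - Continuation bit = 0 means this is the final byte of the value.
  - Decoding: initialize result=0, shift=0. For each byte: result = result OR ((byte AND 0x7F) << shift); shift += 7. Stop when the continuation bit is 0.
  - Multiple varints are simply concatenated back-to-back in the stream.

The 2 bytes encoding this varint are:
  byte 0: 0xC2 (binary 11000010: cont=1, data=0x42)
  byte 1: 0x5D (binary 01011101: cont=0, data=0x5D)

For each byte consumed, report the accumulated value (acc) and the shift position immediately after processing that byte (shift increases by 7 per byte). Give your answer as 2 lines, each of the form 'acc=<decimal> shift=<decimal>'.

Answer: acc=66 shift=7
acc=11970 shift=14

Derivation:
byte 0=0xC2: payload=0x42=66, contrib = 66<<0 = 66; acc -> 66, shift -> 7
byte 1=0x5D: payload=0x5D=93, contrib = 93<<7 = 11904; acc -> 11970, shift -> 14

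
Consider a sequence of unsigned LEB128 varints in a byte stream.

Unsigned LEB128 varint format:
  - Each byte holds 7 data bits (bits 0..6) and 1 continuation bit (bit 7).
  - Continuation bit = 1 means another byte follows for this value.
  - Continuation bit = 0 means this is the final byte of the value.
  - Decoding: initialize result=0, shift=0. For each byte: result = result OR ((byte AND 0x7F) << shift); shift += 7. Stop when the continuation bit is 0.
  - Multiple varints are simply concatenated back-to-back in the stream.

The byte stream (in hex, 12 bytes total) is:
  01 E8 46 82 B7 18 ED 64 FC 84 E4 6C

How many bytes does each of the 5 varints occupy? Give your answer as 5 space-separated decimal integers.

Answer: 1 2 3 2 4

Derivation:
  byte[0]=0x01 cont=0 payload=0x01=1: acc |= 1<<0 -> acc=1 shift=7 [end]
Varint 1: bytes[0:1] = 01 -> value 1 (1 byte(s))
  byte[1]=0xE8 cont=1 payload=0x68=104: acc |= 104<<0 -> acc=104 shift=7
  byte[2]=0x46 cont=0 payload=0x46=70: acc |= 70<<7 -> acc=9064 shift=14 [end]
Varint 2: bytes[1:3] = E8 46 -> value 9064 (2 byte(s))
  byte[3]=0x82 cont=1 payload=0x02=2: acc |= 2<<0 -> acc=2 shift=7
  byte[4]=0xB7 cont=1 payload=0x37=55: acc |= 55<<7 -> acc=7042 shift=14
  byte[5]=0x18 cont=0 payload=0x18=24: acc |= 24<<14 -> acc=400258 shift=21 [end]
Varint 3: bytes[3:6] = 82 B7 18 -> value 400258 (3 byte(s))
  byte[6]=0xED cont=1 payload=0x6D=109: acc |= 109<<0 -> acc=109 shift=7
  byte[7]=0x64 cont=0 payload=0x64=100: acc |= 100<<7 -> acc=12909 shift=14 [end]
Varint 4: bytes[6:8] = ED 64 -> value 12909 (2 byte(s))
  byte[8]=0xFC cont=1 payload=0x7C=124: acc |= 124<<0 -> acc=124 shift=7
  byte[9]=0x84 cont=1 payload=0x04=4: acc |= 4<<7 -> acc=636 shift=14
  byte[10]=0xE4 cont=1 payload=0x64=100: acc |= 100<<14 -> acc=1639036 shift=21
  byte[11]=0x6C cont=0 payload=0x6C=108: acc |= 108<<21 -> acc=228131452 shift=28 [end]
Varint 5: bytes[8:12] = FC 84 E4 6C -> value 228131452 (4 byte(s))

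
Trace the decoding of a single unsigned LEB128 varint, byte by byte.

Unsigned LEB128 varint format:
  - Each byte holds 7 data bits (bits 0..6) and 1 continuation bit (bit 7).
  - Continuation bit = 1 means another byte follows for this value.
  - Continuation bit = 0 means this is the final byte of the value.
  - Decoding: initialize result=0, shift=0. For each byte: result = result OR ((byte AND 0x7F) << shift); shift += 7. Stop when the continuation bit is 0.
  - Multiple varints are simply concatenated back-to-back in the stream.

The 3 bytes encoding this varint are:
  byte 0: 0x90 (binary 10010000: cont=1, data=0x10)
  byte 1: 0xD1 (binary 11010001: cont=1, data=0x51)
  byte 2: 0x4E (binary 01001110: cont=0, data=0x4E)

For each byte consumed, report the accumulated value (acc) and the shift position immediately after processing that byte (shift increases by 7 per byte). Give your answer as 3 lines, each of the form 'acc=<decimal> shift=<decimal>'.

Answer: acc=16 shift=7
acc=10384 shift=14
acc=1288336 shift=21

Derivation:
byte 0=0x90: payload=0x10=16, contrib = 16<<0 = 16; acc -> 16, shift -> 7
byte 1=0xD1: payload=0x51=81, contrib = 81<<7 = 10368; acc -> 10384, shift -> 14
byte 2=0x4E: payload=0x4E=78, contrib = 78<<14 = 1277952; acc -> 1288336, shift -> 21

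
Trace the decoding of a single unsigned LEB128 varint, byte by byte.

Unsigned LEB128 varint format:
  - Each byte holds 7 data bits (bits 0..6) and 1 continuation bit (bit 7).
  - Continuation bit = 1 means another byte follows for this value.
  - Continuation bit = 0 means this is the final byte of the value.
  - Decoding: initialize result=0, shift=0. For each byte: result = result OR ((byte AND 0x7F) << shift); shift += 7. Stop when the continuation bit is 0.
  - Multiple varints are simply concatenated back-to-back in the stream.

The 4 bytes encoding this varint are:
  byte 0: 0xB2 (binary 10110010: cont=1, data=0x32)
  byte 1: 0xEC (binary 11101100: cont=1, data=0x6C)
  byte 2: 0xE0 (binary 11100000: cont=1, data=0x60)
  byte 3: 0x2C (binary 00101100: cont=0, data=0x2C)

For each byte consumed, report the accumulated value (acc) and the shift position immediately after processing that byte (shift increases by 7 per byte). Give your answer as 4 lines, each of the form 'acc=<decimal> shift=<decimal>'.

byte 0=0xB2: payload=0x32=50, contrib = 50<<0 = 50; acc -> 50, shift -> 7
byte 1=0xEC: payload=0x6C=108, contrib = 108<<7 = 13824; acc -> 13874, shift -> 14
byte 2=0xE0: payload=0x60=96, contrib = 96<<14 = 1572864; acc -> 1586738, shift -> 21
byte 3=0x2C: payload=0x2C=44, contrib = 44<<21 = 92274688; acc -> 93861426, shift -> 28

Answer: acc=50 shift=7
acc=13874 shift=14
acc=1586738 shift=21
acc=93861426 shift=28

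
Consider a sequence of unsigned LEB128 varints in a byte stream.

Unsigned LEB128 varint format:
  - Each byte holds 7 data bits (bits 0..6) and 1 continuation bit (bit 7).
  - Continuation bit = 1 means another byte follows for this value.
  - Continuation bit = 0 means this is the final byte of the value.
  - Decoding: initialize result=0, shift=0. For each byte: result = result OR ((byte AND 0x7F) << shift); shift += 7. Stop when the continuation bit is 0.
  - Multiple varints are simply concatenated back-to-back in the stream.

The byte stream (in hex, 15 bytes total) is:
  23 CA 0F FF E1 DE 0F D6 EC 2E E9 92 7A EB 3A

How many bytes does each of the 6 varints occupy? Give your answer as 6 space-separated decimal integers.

  byte[0]=0x23 cont=0 payload=0x23=35: acc |= 35<<0 -> acc=35 shift=7 [end]
Varint 1: bytes[0:1] = 23 -> value 35 (1 byte(s))
  byte[1]=0xCA cont=1 payload=0x4A=74: acc |= 74<<0 -> acc=74 shift=7
  byte[2]=0x0F cont=0 payload=0x0F=15: acc |= 15<<7 -> acc=1994 shift=14 [end]
Varint 2: bytes[1:3] = CA 0F -> value 1994 (2 byte(s))
  byte[3]=0xFF cont=1 payload=0x7F=127: acc |= 127<<0 -> acc=127 shift=7
  byte[4]=0xE1 cont=1 payload=0x61=97: acc |= 97<<7 -> acc=12543 shift=14
  byte[5]=0xDE cont=1 payload=0x5E=94: acc |= 94<<14 -> acc=1552639 shift=21
  byte[6]=0x0F cont=0 payload=0x0F=15: acc |= 15<<21 -> acc=33009919 shift=28 [end]
Varint 3: bytes[3:7] = FF E1 DE 0F -> value 33009919 (4 byte(s))
  byte[7]=0xD6 cont=1 payload=0x56=86: acc |= 86<<0 -> acc=86 shift=7
  byte[8]=0xEC cont=1 payload=0x6C=108: acc |= 108<<7 -> acc=13910 shift=14
  byte[9]=0x2E cont=0 payload=0x2E=46: acc |= 46<<14 -> acc=767574 shift=21 [end]
Varint 4: bytes[7:10] = D6 EC 2E -> value 767574 (3 byte(s))
  byte[10]=0xE9 cont=1 payload=0x69=105: acc |= 105<<0 -> acc=105 shift=7
  byte[11]=0x92 cont=1 payload=0x12=18: acc |= 18<<7 -> acc=2409 shift=14
  byte[12]=0x7A cont=0 payload=0x7A=122: acc |= 122<<14 -> acc=2001257 shift=21 [end]
Varint 5: bytes[10:13] = E9 92 7A -> value 2001257 (3 byte(s))
  byte[13]=0xEB cont=1 payload=0x6B=107: acc |= 107<<0 -> acc=107 shift=7
  byte[14]=0x3A cont=0 payload=0x3A=58: acc |= 58<<7 -> acc=7531 shift=14 [end]
Varint 6: bytes[13:15] = EB 3A -> value 7531 (2 byte(s))

Answer: 1 2 4 3 3 2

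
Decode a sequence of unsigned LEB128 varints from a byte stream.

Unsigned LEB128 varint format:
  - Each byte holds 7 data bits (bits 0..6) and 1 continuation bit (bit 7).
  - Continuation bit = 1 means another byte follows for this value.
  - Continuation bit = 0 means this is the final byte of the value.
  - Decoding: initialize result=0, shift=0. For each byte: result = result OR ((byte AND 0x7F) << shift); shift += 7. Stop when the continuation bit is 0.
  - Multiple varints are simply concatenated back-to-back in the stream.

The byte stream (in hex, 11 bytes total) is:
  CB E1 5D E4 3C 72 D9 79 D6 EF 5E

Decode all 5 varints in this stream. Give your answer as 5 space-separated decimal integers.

  byte[0]=0xCB cont=1 payload=0x4B=75: acc |= 75<<0 -> acc=75 shift=7
  byte[1]=0xE1 cont=1 payload=0x61=97: acc |= 97<<7 -> acc=12491 shift=14
  byte[2]=0x5D cont=0 payload=0x5D=93: acc |= 93<<14 -> acc=1536203 shift=21 [end]
Varint 1: bytes[0:3] = CB E1 5D -> value 1536203 (3 byte(s))
  byte[3]=0xE4 cont=1 payload=0x64=100: acc |= 100<<0 -> acc=100 shift=7
  byte[4]=0x3C cont=0 payload=0x3C=60: acc |= 60<<7 -> acc=7780 shift=14 [end]
Varint 2: bytes[3:5] = E4 3C -> value 7780 (2 byte(s))
  byte[5]=0x72 cont=0 payload=0x72=114: acc |= 114<<0 -> acc=114 shift=7 [end]
Varint 3: bytes[5:6] = 72 -> value 114 (1 byte(s))
  byte[6]=0xD9 cont=1 payload=0x59=89: acc |= 89<<0 -> acc=89 shift=7
  byte[7]=0x79 cont=0 payload=0x79=121: acc |= 121<<7 -> acc=15577 shift=14 [end]
Varint 4: bytes[6:8] = D9 79 -> value 15577 (2 byte(s))
  byte[8]=0xD6 cont=1 payload=0x56=86: acc |= 86<<0 -> acc=86 shift=7
  byte[9]=0xEF cont=1 payload=0x6F=111: acc |= 111<<7 -> acc=14294 shift=14
  byte[10]=0x5E cont=0 payload=0x5E=94: acc |= 94<<14 -> acc=1554390 shift=21 [end]
Varint 5: bytes[8:11] = D6 EF 5E -> value 1554390 (3 byte(s))

Answer: 1536203 7780 114 15577 1554390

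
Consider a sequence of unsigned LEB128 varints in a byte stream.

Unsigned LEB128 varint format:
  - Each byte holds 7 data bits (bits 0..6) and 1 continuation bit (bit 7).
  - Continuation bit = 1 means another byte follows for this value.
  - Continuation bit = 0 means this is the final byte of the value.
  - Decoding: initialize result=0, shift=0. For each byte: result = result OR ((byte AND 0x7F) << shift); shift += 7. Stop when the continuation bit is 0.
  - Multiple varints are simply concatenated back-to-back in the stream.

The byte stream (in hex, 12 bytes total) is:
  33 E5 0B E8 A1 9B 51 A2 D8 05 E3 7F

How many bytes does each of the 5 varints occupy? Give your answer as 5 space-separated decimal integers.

  byte[0]=0x33 cont=0 payload=0x33=51: acc |= 51<<0 -> acc=51 shift=7 [end]
Varint 1: bytes[0:1] = 33 -> value 51 (1 byte(s))
  byte[1]=0xE5 cont=1 payload=0x65=101: acc |= 101<<0 -> acc=101 shift=7
  byte[2]=0x0B cont=0 payload=0x0B=11: acc |= 11<<7 -> acc=1509 shift=14 [end]
Varint 2: bytes[1:3] = E5 0B -> value 1509 (2 byte(s))
  byte[3]=0xE8 cont=1 payload=0x68=104: acc |= 104<<0 -> acc=104 shift=7
  byte[4]=0xA1 cont=1 payload=0x21=33: acc |= 33<<7 -> acc=4328 shift=14
  byte[5]=0x9B cont=1 payload=0x1B=27: acc |= 27<<14 -> acc=446696 shift=21
  byte[6]=0x51 cont=0 payload=0x51=81: acc |= 81<<21 -> acc=170316008 shift=28 [end]
Varint 3: bytes[3:7] = E8 A1 9B 51 -> value 170316008 (4 byte(s))
  byte[7]=0xA2 cont=1 payload=0x22=34: acc |= 34<<0 -> acc=34 shift=7
  byte[8]=0xD8 cont=1 payload=0x58=88: acc |= 88<<7 -> acc=11298 shift=14
  byte[9]=0x05 cont=0 payload=0x05=5: acc |= 5<<14 -> acc=93218 shift=21 [end]
Varint 4: bytes[7:10] = A2 D8 05 -> value 93218 (3 byte(s))
  byte[10]=0xE3 cont=1 payload=0x63=99: acc |= 99<<0 -> acc=99 shift=7
  byte[11]=0x7F cont=0 payload=0x7F=127: acc |= 127<<7 -> acc=16355 shift=14 [end]
Varint 5: bytes[10:12] = E3 7F -> value 16355 (2 byte(s))

Answer: 1 2 4 3 2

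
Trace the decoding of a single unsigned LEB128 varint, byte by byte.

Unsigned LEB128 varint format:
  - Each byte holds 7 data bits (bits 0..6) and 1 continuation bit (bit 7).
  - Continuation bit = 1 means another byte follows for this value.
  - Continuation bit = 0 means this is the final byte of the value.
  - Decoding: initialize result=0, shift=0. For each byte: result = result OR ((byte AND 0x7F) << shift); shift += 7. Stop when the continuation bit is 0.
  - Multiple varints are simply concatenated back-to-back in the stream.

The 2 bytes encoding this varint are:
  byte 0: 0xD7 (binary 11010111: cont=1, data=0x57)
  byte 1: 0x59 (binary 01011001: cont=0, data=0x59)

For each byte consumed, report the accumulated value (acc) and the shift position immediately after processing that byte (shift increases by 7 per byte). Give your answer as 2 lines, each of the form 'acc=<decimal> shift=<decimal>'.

byte 0=0xD7: payload=0x57=87, contrib = 87<<0 = 87; acc -> 87, shift -> 7
byte 1=0x59: payload=0x59=89, contrib = 89<<7 = 11392; acc -> 11479, shift -> 14

Answer: acc=87 shift=7
acc=11479 shift=14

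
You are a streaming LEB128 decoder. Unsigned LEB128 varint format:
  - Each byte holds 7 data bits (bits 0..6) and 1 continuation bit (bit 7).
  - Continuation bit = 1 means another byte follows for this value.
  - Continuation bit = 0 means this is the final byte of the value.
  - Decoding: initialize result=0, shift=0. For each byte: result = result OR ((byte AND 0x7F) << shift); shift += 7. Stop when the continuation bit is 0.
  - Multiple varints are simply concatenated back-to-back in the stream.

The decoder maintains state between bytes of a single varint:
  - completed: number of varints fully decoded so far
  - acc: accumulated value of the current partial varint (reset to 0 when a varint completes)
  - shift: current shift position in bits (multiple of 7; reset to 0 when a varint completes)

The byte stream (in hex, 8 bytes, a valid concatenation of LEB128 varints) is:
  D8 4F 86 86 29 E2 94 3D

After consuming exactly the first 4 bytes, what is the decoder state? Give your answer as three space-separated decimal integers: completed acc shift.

byte[0]=0xD8 cont=1 payload=0x58: acc |= 88<<0 -> completed=0 acc=88 shift=7
byte[1]=0x4F cont=0 payload=0x4F: varint #1 complete (value=10200); reset -> completed=1 acc=0 shift=0
byte[2]=0x86 cont=1 payload=0x06: acc |= 6<<0 -> completed=1 acc=6 shift=7
byte[3]=0x86 cont=1 payload=0x06: acc |= 6<<7 -> completed=1 acc=774 shift=14

Answer: 1 774 14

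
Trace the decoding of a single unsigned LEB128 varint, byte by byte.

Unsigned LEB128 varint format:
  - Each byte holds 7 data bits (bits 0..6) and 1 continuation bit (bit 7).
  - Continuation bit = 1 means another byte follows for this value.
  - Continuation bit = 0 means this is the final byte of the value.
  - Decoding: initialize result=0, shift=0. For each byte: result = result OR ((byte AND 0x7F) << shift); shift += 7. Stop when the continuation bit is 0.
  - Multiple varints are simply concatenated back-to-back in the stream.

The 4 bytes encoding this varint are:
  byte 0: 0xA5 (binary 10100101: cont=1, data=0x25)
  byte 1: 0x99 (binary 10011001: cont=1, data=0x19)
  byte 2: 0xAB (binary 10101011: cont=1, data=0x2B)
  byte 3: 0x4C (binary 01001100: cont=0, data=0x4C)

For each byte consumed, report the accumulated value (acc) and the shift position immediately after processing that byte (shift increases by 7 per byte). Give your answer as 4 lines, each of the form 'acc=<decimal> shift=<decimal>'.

Answer: acc=37 shift=7
acc=3237 shift=14
acc=707749 shift=21
acc=160091301 shift=28

Derivation:
byte 0=0xA5: payload=0x25=37, contrib = 37<<0 = 37; acc -> 37, shift -> 7
byte 1=0x99: payload=0x19=25, contrib = 25<<7 = 3200; acc -> 3237, shift -> 14
byte 2=0xAB: payload=0x2B=43, contrib = 43<<14 = 704512; acc -> 707749, shift -> 21
byte 3=0x4C: payload=0x4C=76, contrib = 76<<21 = 159383552; acc -> 160091301, shift -> 28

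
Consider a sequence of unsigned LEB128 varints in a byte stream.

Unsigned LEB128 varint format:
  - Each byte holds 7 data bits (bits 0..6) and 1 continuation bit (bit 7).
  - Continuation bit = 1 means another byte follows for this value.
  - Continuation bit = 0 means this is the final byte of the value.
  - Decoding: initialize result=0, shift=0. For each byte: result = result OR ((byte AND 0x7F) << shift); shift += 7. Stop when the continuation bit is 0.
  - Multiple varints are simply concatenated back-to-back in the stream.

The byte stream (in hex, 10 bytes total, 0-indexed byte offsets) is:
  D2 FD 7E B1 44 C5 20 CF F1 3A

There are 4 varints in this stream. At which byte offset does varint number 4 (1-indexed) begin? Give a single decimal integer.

Answer: 7

Derivation:
  byte[0]=0xD2 cont=1 payload=0x52=82: acc |= 82<<0 -> acc=82 shift=7
  byte[1]=0xFD cont=1 payload=0x7D=125: acc |= 125<<7 -> acc=16082 shift=14
  byte[2]=0x7E cont=0 payload=0x7E=126: acc |= 126<<14 -> acc=2080466 shift=21 [end]
Varint 1: bytes[0:3] = D2 FD 7E -> value 2080466 (3 byte(s))
  byte[3]=0xB1 cont=1 payload=0x31=49: acc |= 49<<0 -> acc=49 shift=7
  byte[4]=0x44 cont=0 payload=0x44=68: acc |= 68<<7 -> acc=8753 shift=14 [end]
Varint 2: bytes[3:5] = B1 44 -> value 8753 (2 byte(s))
  byte[5]=0xC5 cont=1 payload=0x45=69: acc |= 69<<0 -> acc=69 shift=7
  byte[6]=0x20 cont=0 payload=0x20=32: acc |= 32<<7 -> acc=4165 shift=14 [end]
Varint 3: bytes[5:7] = C5 20 -> value 4165 (2 byte(s))
  byte[7]=0xCF cont=1 payload=0x4F=79: acc |= 79<<0 -> acc=79 shift=7
  byte[8]=0xF1 cont=1 payload=0x71=113: acc |= 113<<7 -> acc=14543 shift=14
  byte[9]=0x3A cont=0 payload=0x3A=58: acc |= 58<<14 -> acc=964815 shift=21 [end]
Varint 4: bytes[7:10] = CF F1 3A -> value 964815 (3 byte(s))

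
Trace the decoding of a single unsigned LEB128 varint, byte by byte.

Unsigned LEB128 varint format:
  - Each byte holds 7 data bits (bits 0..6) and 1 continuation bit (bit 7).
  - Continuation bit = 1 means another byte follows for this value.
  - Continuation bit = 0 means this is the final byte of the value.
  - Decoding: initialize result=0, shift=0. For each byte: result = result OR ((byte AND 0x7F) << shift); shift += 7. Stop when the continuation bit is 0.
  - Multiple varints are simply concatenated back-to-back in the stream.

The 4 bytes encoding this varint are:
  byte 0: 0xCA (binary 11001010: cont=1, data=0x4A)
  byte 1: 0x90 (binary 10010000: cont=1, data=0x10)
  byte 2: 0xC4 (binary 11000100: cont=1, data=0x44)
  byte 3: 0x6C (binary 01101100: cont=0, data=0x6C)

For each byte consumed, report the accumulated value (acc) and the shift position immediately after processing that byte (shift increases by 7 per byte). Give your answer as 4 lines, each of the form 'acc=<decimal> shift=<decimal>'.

byte 0=0xCA: payload=0x4A=74, contrib = 74<<0 = 74; acc -> 74, shift -> 7
byte 1=0x90: payload=0x10=16, contrib = 16<<7 = 2048; acc -> 2122, shift -> 14
byte 2=0xC4: payload=0x44=68, contrib = 68<<14 = 1114112; acc -> 1116234, shift -> 21
byte 3=0x6C: payload=0x6C=108, contrib = 108<<21 = 226492416; acc -> 227608650, shift -> 28

Answer: acc=74 shift=7
acc=2122 shift=14
acc=1116234 shift=21
acc=227608650 shift=28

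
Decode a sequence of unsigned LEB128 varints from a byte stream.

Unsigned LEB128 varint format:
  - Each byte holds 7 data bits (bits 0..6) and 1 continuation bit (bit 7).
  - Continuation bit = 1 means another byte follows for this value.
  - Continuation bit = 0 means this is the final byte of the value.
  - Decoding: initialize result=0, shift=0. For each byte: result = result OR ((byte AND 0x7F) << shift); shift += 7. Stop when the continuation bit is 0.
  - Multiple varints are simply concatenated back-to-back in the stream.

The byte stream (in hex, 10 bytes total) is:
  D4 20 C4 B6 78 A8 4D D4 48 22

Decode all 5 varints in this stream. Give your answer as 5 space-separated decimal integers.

  byte[0]=0xD4 cont=1 payload=0x54=84: acc |= 84<<0 -> acc=84 shift=7
  byte[1]=0x20 cont=0 payload=0x20=32: acc |= 32<<7 -> acc=4180 shift=14 [end]
Varint 1: bytes[0:2] = D4 20 -> value 4180 (2 byte(s))
  byte[2]=0xC4 cont=1 payload=0x44=68: acc |= 68<<0 -> acc=68 shift=7
  byte[3]=0xB6 cont=1 payload=0x36=54: acc |= 54<<7 -> acc=6980 shift=14
  byte[4]=0x78 cont=0 payload=0x78=120: acc |= 120<<14 -> acc=1973060 shift=21 [end]
Varint 2: bytes[2:5] = C4 B6 78 -> value 1973060 (3 byte(s))
  byte[5]=0xA8 cont=1 payload=0x28=40: acc |= 40<<0 -> acc=40 shift=7
  byte[6]=0x4D cont=0 payload=0x4D=77: acc |= 77<<7 -> acc=9896 shift=14 [end]
Varint 3: bytes[5:7] = A8 4D -> value 9896 (2 byte(s))
  byte[7]=0xD4 cont=1 payload=0x54=84: acc |= 84<<0 -> acc=84 shift=7
  byte[8]=0x48 cont=0 payload=0x48=72: acc |= 72<<7 -> acc=9300 shift=14 [end]
Varint 4: bytes[7:9] = D4 48 -> value 9300 (2 byte(s))
  byte[9]=0x22 cont=0 payload=0x22=34: acc |= 34<<0 -> acc=34 shift=7 [end]
Varint 5: bytes[9:10] = 22 -> value 34 (1 byte(s))

Answer: 4180 1973060 9896 9300 34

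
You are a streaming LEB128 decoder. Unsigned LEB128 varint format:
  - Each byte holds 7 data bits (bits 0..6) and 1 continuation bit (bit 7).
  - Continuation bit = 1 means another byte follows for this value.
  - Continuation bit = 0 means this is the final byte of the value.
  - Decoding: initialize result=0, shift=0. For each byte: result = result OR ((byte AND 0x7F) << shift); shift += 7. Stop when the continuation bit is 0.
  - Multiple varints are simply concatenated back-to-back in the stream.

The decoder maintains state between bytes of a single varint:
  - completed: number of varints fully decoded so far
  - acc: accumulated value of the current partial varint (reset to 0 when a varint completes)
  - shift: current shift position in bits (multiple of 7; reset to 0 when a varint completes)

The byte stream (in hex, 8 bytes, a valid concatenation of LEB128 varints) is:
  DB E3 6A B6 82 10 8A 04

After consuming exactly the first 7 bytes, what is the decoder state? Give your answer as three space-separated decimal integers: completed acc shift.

Answer: 2 10 7

Derivation:
byte[0]=0xDB cont=1 payload=0x5B: acc |= 91<<0 -> completed=0 acc=91 shift=7
byte[1]=0xE3 cont=1 payload=0x63: acc |= 99<<7 -> completed=0 acc=12763 shift=14
byte[2]=0x6A cont=0 payload=0x6A: varint #1 complete (value=1749467); reset -> completed=1 acc=0 shift=0
byte[3]=0xB6 cont=1 payload=0x36: acc |= 54<<0 -> completed=1 acc=54 shift=7
byte[4]=0x82 cont=1 payload=0x02: acc |= 2<<7 -> completed=1 acc=310 shift=14
byte[5]=0x10 cont=0 payload=0x10: varint #2 complete (value=262454); reset -> completed=2 acc=0 shift=0
byte[6]=0x8A cont=1 payload=0x0A: acc |= 10<<0 -> completed=2 acc=10 shift=7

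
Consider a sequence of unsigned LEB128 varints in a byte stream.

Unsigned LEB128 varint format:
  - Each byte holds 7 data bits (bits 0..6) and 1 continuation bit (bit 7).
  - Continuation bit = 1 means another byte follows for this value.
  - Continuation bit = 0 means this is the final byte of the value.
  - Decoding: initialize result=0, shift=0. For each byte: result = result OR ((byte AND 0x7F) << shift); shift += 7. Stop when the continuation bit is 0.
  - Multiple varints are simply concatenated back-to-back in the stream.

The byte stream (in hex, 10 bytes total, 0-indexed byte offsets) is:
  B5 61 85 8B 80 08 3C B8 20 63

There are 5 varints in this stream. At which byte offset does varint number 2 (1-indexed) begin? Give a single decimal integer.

Answer: 2

Derivation:
  byte[0]=0xB5 cont=1 payload=0x35=53: acc |= 53<<0 -> acc=53 shift=7
  byte[1]=0x61 cont=0 payload=0x61=97: acc |= 97<<7 -> acc=12469 shift=14 [end]
Varint 1: bytes[0:2] = B5 61 -> value 12469 (2 byte(s))
  byte[2]=0x85 cont=1 payload=0x05=5: acc |= 5<<0 -> acc=5 shift=7
  byte[3]=0x8B cont=1 payload=0x0B=11: acc |= 11<<7 -> acc=1413 shift=14
  byte[4]=0x80 cont=1 payload=0x00=0: acc |= 0<<14 -> acc=1413 shift=21
  byte[5]=0x08 cont=0 payload=0x08=8: acc |= 8<<21 -> acc=16778629 shift=28 [end]
Varint 2: bytes[2:6] = 85 8B 80 08 -> value 16778629 (4 byte(s))
  byte[6]=0x3C cont=0 payload=0x3C=60: acc |= 60<<0 -> acc=60 shift=7 [end]
Varint 3: bytes[6:7] = 3C -> value 60 (1 byte(s))
  byte[7]=0xB8 cont=1 payload=0x38=56: acc |= 56<<0 -> acc=56 shift=7
  byte[8]=0x20 cont=0 payload=0x20=32: acc |= 32<<7 -> acc=4152 shift=14 [end]
Varint 4: bytes[7:9] = B8 20 -> value 4152 (2 byte(s))
  byte[9]=0x63 cont=0 payload=0x63=99: acc |= 99<<0 -> acc=99 shift=7 [end]
Varint 5: bytes[9:10] = 63 -> value 99 (1 byte(s))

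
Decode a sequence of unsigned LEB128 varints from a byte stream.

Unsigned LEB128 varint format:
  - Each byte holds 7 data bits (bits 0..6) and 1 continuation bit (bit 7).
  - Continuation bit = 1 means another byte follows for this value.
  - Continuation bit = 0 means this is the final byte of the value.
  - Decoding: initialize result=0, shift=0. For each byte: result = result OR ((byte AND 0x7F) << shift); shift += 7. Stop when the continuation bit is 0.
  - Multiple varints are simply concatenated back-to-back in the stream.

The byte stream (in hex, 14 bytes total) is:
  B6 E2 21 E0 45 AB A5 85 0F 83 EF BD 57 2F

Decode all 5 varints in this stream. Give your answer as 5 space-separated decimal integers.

  byte[0]=0xB6 cont=1 payload=0x36=54: acc |= 54<<0 -> acc=54 shift=7
  byte[1]=0xE2 cont=1 payload=0x62=98: acc |= 98<<7 -> acc=12598 shift=14
  byte[2]=0x21 cont=0 payload=0x21=33: acc |= 33<<14 -> acc=553270 shift=21 [end]
Varint 1: bytes[0:3] = B6 E2 21 -> value 553270 (3 byte(s))
  byte[3]=0xE0 cont=1 payload=0x60=96: acc |= 96<<0 -> acc=96 shift=7
  byte[4]=0x45 cont=0 payload=0x45=69: acc |= 69<<7 -> acc=8928 shift=14 [end]
Varint 2: bytes[3:5] = E0 45 -> value 8928 (2 byte(s))
  byte[5]=0xAB cont=1 payload=0x2B=43: acc |= 43<<0 -> acc=43 shift=7
  byte[6]=0xA5 cont=1 payload=0x25=37: acc |= 37<<7 -> acc=4779 shift=14
  byte[7]=0x85 cont=1 payload=0x05=5: acc |= 5<<14 -> acc=86699 shift=21
  byte[8]=0x0F cont=0 payload=0x0F=15: acc |= 15<<21 -> acc=31543979 shift=28 [end]
Varint 3: bytes[5:9] = AB A5 85 0F -> value 31543979 (4 byte(s))
  byte[9]=0x83 cont=1 payload=0x03=3: acc |= 3<<0 -> acc=3 shift=7
  byte[10]=0xEF cont=1 payload=0x6F=111: acc |= 111<<7 -> acc=14211 shift=14
  byte[11]=0xBD cont=1 payload=0x3D=61: acc |= 61<<14 -> acc=1013635 shift=21
  byte[12]=0x57 cont=0 payload=0x57=87: acc |= 87<<21 -> acc=183465859 shift=28 [end]
Varint 4: bytes[9:13] = 83 EF BD 57 -> value 183465859 (4 byte(s))
  byte[13]=0x2F cont=0 payload=0x2F=47: acc |= 47<<0 -> acc=47 shift=7 [end]
Varint 5: bytes[13:14] = 2F -> value 47 (1 byte(s))

Answer: 553270 8928 31543979 183465859 47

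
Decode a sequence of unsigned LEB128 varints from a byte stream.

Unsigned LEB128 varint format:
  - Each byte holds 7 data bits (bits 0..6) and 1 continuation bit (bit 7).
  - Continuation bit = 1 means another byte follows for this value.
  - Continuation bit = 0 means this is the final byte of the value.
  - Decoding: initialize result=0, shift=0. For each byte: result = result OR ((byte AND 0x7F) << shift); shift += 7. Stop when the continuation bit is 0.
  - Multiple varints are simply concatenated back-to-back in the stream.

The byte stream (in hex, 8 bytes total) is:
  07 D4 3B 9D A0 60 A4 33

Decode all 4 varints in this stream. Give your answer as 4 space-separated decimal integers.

Answer: 7 7636 1576989 6564

Derivation:
  byte[0]=0x07 cont=0 payload=0x07=7: acc |= 7<<0 -> acc=7 shift=7 [end]
Varint 1: bytes[0:1] = 07 -> value 7 (1 byte(s))
  byte[1]=0xD4 cont=1 payload=0x54=84: acc |= 84<<0 -> acc=84 shift=7
  byte[2]=0x3B cont=0 payload=0x3B=59: acc |= 59<<7 -> acc=7636 shift=14 [end]
Varint 2: bytes[1:3] = D4 3B -> value 7636 (2 byte(s))
  byte[3]=0x9D cont=1 payload=0x1D=29: acc |= 29<<0 -> acc=29 shift=7
  byte[4]=0xA0 cont=1 payload=0x20=32: acc |= 32<<7 -> acc=4125 shift=14
  byte[5]=0x60 cont=0 payload=0x60=96: acc |= 96<<14 -> acc=1576989 shift=21 [end]
Varint 3: bytes[3:6] = 9D A0 60 -> value 1576989 (3 byte(s))
  byte[6]=0xA4 cont=1 payload=0x24=36: acc |= 36<<0 -> acc=36 shift=7
  byte[7]=0x33 cont=0 payload=0x33=51: acc |= 51<<7 -> acc=6564 shift=14 [end]
Varint 4: bytes[6:8] = A4 33 -> value 6564 (2 byte(s))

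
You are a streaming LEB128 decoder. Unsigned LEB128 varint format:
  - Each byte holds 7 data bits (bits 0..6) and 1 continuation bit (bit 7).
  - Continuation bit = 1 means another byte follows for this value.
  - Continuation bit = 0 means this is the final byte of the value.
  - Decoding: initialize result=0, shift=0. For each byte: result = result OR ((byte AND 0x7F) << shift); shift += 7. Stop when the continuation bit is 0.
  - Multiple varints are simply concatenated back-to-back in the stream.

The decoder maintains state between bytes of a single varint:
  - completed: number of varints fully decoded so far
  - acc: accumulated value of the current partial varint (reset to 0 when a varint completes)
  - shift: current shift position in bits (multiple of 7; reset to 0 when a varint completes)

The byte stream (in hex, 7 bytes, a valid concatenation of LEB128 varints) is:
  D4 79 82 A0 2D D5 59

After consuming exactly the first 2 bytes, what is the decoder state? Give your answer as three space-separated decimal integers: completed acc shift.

byte[0]=0xD4 cont=1 payload=0x54: acc |= 84<<0 -> completed=0 acc=84 shift=7
byte[1]=0x79 cont=0 payload=0x79: varint #1 complete (value=15572); reset -> completed=1 acc=0 shift=0

Answer: 1 0 0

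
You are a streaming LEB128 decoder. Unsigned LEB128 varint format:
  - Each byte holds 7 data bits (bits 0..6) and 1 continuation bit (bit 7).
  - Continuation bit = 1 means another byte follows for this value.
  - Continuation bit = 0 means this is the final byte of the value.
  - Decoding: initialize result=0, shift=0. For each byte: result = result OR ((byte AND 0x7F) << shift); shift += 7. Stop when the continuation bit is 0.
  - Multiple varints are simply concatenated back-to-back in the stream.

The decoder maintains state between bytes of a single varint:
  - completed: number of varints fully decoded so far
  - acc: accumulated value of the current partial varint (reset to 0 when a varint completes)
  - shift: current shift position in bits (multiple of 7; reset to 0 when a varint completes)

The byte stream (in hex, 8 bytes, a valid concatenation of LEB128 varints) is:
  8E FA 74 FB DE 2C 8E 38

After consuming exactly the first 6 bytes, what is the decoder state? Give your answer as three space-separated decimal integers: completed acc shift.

Answer: 2 0 0

Derivation:
byte[0]=0x8E cont=1 payload=0x0E: acc |= 14<<0 -> completed=0 acc=14 shift=7
byte[1]=0xFA cont=1 payload=0x7A: acc |= 122<<7 -> completed=0 acc=15630 shift=14
byte[2]=0x74 cont=0 payload=0x74: varint #1 complete (value=1916174); reset -> completed=1 acc=0 shift=0
byte[3]=0xFB cont=1 payload=0x7B: acc |= 123<<0 -> completed=1 acc=123 shift=7
byte[4]=0xDE cont=1 payload=0x5E: acc |= 94<<7 -> completed=1 acc=12155 shift=14
byte[5]=0x2C cont=0 payload=0x2C: varint #2 complete (value=733051); reset -> completed=2 acc=0 shift=0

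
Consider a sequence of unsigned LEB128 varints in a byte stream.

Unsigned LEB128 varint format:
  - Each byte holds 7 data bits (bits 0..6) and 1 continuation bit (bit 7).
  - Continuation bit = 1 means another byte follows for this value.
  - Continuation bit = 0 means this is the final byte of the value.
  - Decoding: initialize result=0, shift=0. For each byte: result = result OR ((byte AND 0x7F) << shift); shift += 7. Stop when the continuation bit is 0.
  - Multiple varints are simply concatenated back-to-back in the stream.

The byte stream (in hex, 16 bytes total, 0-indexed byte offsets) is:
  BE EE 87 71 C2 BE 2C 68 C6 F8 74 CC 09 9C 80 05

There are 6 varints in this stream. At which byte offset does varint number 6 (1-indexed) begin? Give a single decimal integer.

Answer: 13

Derivation:
  byte[0]=0xBE cont=1 payload=0x3E=62: acc |= 62<<0 -> acc=62 shift=7
  byte[1]=0xEE cont=1 payload=0x6E=110: acc |= 110<<7 -> acc=14142 shift=14
  byte[2]=0x87 cont=1 payload=0x07=7: acc |= 7<<14 -> acc=128830 shift=21
  byte[3]=0x71 cont=0 payload=0x71=113: acc |= 113<<21 -> acc=237107006 shift=28 [end]
Varint 1: bytes[0:4] = BE EE 87 71 -> value 237107006 (4 byte(s))
  byte[4]=0xC2 cont=1 payload=0x42=66: acc |= 66<<0 -> acc=66 shift=7
  byte[5]=0xBE cont=1 payload=0x3E=62: acc |= 62<<7 -> acc=8002 shift=14
  byte[6]=0x2C cont=0 payload=0x2C=44: acc |= 44<<14 -> acc=728898 shift=21 [end]
Varint 2: bytes[4:7] = C2 BE 2C -> value 728898 (3 byte(s))
  byte[7]=0x68 cont=0 payload=0x68=104: acc |= 104<<0 -> acc=104 shift=7 [end]
Varint 3: bytes[7:8] = 68 -> value 104 (1 byte(s))
  byte[8]=0xC6 cont=1 payload=0x46=70: acc |= 70<<0 -> acc=70 shift=7
  byte[9]=0xF8 cont=1 payload=0x78=120: acc |= 120<<7 -> acc=15430 shift=14
  byte[10]=0x74 cont=0 payload=0x74=116: acc |= 116<<14 -> acc=1915974 shift=21 [end]
Varint 4: bytes[8:11] = C6 F8 74 -> value 1915974 (3 byte(s))
  byte[11]=0xCC cont=1 payload=0x4C=76: acc |= 76<<0 -> acc=76 shift=7
  byte[12]=0x09 cont=0 payload=0x09=9: acc |= 9<<7 -> acc=1228 shift=14 [end]
Varint 5: bytes[11:13] = CC 09 -> value 1228 (2 byte(s))
  byte[13]=0x9C cont=1 payload=0x1C=28: acc |= 28<<0 -> acc=28 shift=7
  byte[14]=0x80 cont=1 payload=0x00=0: acc |= 0<<7 -> acc=28 shift=14
  byte[15]=0x05 cont=0 payload=0x05=5: acc |= 5<<14 -> acc=81948 shift=21 [end]
Varint 6: bytes[13:16] = 9C 80 05 -> value 81948 (3 byte(s))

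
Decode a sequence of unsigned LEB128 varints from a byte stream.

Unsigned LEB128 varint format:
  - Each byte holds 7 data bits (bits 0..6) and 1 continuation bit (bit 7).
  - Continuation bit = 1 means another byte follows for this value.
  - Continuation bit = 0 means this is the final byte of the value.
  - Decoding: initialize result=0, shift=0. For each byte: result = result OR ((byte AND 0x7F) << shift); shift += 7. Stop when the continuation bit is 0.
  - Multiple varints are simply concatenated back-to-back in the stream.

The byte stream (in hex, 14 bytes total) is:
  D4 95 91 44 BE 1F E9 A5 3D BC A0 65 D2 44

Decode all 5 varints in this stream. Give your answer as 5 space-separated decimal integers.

Answer: 142887636 4030 1004265 1658940 8786

Derivation:
  byte[0]=0xD4 cont=1 payload=0x54=84: acc |= 84<<0 -> acc=84 shift=7
  byte[1]=0x95 cont=1 payload=0x15=21: acc |= 21<<7 -> acc=2772 shift=14
  byte[2]=0x91 cont=1 payload=0x11=17: acc |= 17<<14 -> acc=281300 shift=21
  byte[3]=0x44 cont=0 payload=0x44=68: acc |= 68<<21 -> acc=142887636 shift=28 [end]
Varint 1: bytes[0:4] = D4 95 91 44 -> value 142887636 (4 byte(s))
  byte[4]=0xBE cont=1 payload=0x3E=62: acc |= 62<<0 -> acc=62 shift=7
  byte[5]=0x1F cont=0 payload=0x1F=31: acc |= 31<<7 -> acc=4030 shift=14 [end]
Varint 2: bytes[4:6] = BE 1F -> value 4030 (2 byte(s))
  byte[6]=0xE9 cont=1 payload=0x69=105: acc |= 105<<0 -> acc=105 shift=7
  byte[7]=0xA5 cont=1 payload=0x25=37: acc |= 37<<7 -> acc=4841 shift=14
  byte[8]=0x3D cont=0 payload=0x3D=61: acc |= 61<<14 -> acc=1004265 shift=21 [end]
Varint 3: bytes[6:9] = E9 A5 3D -> value 1004265 (3 byte(s))
  byte[9]=0xBC cont=1 payload=0x3C=60: acc |= 60<<0 -> acc=60 shift=7
  byte[10]=0xA0 cont=1 payload=0x20=32: acc |= 32<<7 -> acc=4156 shift=14
  byte[11]=0x65 cont=0 payload=0x65=101: acc |= 101<<14 -> acc=1658940 shift=21 [end]
Varint 4: bytes[9:12] = BC A0 65 -> value 1658940 (3 byte(s))
  byte[12]=0xD2 cont=1 payload=0x52=82: acc |= 82<<0 -> acc=82 shift=7
  byte[13]=0x44 cont=0 payload=0x44=68: acc |= 68<<7 -> acc=8786 shift=14 [end]
Varint 5: bytes[12:14] = D2 44 -> value 8786 (2 byte(s))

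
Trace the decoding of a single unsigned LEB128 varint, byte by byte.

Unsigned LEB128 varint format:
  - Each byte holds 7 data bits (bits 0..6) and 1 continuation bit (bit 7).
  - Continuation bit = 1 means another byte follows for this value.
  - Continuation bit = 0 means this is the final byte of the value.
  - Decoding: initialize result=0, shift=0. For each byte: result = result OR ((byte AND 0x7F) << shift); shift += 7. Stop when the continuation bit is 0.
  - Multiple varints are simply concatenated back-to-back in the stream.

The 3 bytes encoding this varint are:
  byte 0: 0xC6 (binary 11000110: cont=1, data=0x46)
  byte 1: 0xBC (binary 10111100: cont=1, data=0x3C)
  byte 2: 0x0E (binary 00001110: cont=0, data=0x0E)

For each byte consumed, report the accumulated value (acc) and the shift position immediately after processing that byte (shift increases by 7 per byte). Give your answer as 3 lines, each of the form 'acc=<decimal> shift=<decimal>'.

byte 0=0xC6: payload=0x46=70, contrib = 70<<0 = 70; acc -> 70, shift -> 7
byte 1=0xBC: payload=0x3C=60, contrib = 60<<7 = 7680; acc -> 7750, shift -> 14
byte 2=0x0E: payload=0x0E=14, contrib = 14<<14 = 229376; acc -> 237126, shift -> 21

Answer: acc=70 shift=7
acc=7750 shift=14
acc=237126 shift=21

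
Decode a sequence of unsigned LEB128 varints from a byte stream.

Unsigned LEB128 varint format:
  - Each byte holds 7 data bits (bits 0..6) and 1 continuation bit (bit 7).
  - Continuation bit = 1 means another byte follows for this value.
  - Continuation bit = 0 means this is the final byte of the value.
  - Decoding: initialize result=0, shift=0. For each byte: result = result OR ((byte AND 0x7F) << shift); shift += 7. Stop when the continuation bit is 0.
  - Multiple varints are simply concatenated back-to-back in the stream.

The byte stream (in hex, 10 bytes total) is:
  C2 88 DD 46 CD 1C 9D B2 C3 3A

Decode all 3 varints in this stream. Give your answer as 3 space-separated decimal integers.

  byte[0]=0xC2 cont=1 payload=0x42=66: acc |= 66<<0 -> acc=66 shift=7
  byte[1]=0x88 cont=1 payload=0x08=8: acc |= 8<<7 -> acc=1090 shift=14
  byte[2]=0xDD cont=1 payload=0x5D=93: acc |= 93<<14 -> acc=1524802 shift=21
  byte[3]=0x46 cont=0 payload=0x46=70: acc |= 70<<21 -> acc=148325442 shift=28 [end]
Varint 1: bytes[0:4] = C2 88 DD 46 -> value 148325442 (4 byte(s))
  byte[4]=0xCD cont=1 payload=0x4D=77: acc |= 77<<0 -> acc=77 shift=7
  byte[5]=0x1C cont=0 payload=0x1C=28: acc |= 28<<7 -> acc=3661 shift=14 [end]
Varint 2: bytes[4:6] = CD 1C -> value 3661 (2 byte(s))
  byte[6]=0x9D cont=1 payload=0x1D=29: acc |= 29<<0 -> acc=29 shift=7
  byte[7]=0xB2 cont=1 payload=0x32=50: acc |= 50<<7 -> acc=6429 shift=14
  byte[8]=0xC3 cont=1 payload=0x43=67: acc |= 67<<14 -> acc=1104157 shift=21
  byte[9]=0x3A cont=0 payload=0x3A=58: acc |= 58<<21 -> acc=122738973 shift=28 [end]
Varint 3: bytes[6:10] = 9D B2 C3 3A -> value 122738973 (4 byte(s))

Answer: 148325442 3661 122738973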